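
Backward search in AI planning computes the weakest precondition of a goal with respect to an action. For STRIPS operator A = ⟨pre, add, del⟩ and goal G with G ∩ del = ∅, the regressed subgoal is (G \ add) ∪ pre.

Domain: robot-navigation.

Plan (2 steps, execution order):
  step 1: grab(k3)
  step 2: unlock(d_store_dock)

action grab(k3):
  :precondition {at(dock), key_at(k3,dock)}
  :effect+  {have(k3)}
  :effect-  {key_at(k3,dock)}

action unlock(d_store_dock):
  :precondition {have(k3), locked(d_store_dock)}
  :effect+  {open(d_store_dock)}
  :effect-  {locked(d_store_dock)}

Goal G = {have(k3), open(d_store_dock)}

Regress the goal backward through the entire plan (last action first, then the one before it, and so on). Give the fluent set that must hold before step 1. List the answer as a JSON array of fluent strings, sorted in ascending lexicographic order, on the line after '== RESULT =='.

Work backward from the goal:
  through step 2 (unlock(d_store_dock)): drop {open(d_store_dock)}, keep {have(k3)}, require {have(k3), locked(d_store_dock)}
    → {have(k3), locked(d_store_dock)}
  through step 1 (grab(k3)): drop {have(k3)}, keep {locked(d_store_dock)}, require {at(dock), key_at(k3,dock)}
    → {at(dock), key_at(k3,dock), locked(d_store_dock)}

== RESULT ==
["at(dock)", "key_at(k3,dock)", "locked(d_store_dock)"]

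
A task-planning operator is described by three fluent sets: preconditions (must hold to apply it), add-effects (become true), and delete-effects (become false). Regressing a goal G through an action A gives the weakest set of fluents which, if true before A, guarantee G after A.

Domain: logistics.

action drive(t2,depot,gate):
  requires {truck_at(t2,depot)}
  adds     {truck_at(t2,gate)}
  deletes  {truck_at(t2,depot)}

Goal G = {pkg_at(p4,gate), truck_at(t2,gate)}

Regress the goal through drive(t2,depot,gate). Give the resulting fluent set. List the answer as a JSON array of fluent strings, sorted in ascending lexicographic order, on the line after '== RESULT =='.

Regress:
  G ∩ del = {}  (empty — regression defined)
  G \ add = {pkg_at(p4,gate), truck_at(t2,gate)} \ {truck_at(t2,gate)} = {pkg_at(p4,gate)}
  ∪ pre   = {pkg_at(p4,gate)} ∪ {truck_at(t2,depot)}
          = {pkg_at(p4,gate), truck_at(t2,depot)}

== RESULT ==
["pkg_at(p4,gate)", "truck_at(t2,depot)"]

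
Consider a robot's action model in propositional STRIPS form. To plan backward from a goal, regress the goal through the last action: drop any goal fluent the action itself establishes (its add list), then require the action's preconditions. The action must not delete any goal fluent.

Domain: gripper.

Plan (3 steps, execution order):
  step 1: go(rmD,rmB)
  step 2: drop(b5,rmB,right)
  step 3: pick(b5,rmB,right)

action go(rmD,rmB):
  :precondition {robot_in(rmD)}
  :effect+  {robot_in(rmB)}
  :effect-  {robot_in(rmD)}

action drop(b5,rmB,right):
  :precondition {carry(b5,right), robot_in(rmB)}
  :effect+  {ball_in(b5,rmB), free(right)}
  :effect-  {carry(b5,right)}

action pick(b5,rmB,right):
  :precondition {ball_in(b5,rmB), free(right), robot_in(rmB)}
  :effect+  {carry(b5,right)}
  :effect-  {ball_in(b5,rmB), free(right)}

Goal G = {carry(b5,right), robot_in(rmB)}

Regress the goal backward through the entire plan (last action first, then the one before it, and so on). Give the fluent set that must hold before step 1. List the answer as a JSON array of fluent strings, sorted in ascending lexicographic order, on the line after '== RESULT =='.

Work backward from the goal:
  through step 3 (pick(b5,rmB,right)): drop {carry(b5,right)}, keep {robot_in(rmB)}, require {ball_in(b5,rmB), free(right), robot_in(rmB)}
    → {ball_in(b5,rmB), free(right), robot_in(rmB)}
  through step 2 (drop(b5,rmB,right)): drop {ball_in(b5,rmB), free(right)}, keep {robot_in(rmB)}, require {carry(b5,right), robot_in(rmB)}
    → {carry(b5,right), robot_in(rmB)}
  through step 1 (go(rmD,rmB)): drop {robot_in(rmB)}, keep {carry(b5,right)}, require {robot_in(rmD)}
    → {carry(b5,right), robot_in(rmD)}

== RESULT ==
["carry(b5,right)", "robot_in(rmD)"]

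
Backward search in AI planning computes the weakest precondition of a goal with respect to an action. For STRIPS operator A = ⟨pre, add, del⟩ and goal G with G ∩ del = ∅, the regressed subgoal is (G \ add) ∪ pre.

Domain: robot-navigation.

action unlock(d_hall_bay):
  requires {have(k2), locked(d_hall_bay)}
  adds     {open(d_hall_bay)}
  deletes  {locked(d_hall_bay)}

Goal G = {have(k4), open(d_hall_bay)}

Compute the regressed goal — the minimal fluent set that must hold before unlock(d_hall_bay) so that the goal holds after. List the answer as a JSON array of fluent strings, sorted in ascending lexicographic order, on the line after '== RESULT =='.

Regress:
  G ∩ del = {}  (empty — regression defined)
  G \ add = {have(k4), open(d_hall_bay)} \ {open(d_hall_bay)} = {have(k4)}
  ∪ pre   = {have(k4)} ∪ {have(k2), locked(d_hall_bay)}
          = {have(k2), have(k4), locked(d_hall_bay)}

== RESULT ==
["have(k2)", "have(k4)", "locked(d_hall_bay)"]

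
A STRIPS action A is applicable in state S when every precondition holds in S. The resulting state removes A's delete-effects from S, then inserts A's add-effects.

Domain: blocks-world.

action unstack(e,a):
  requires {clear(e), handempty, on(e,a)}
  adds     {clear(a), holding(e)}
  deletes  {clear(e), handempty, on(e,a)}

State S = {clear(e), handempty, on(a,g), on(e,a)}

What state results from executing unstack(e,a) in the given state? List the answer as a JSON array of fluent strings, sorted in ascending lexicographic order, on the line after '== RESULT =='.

Progress:
  pre ⊆ S: {clear(e), handempty, on(e,a)} ⊆ S  — applicable
  S \ del = {on(a,g)}
  ∪ add   = {clear(a), holding(e), on(a,g)}

== RESULT ==
["clear(a)", "holding(e)", "on(a,g)"]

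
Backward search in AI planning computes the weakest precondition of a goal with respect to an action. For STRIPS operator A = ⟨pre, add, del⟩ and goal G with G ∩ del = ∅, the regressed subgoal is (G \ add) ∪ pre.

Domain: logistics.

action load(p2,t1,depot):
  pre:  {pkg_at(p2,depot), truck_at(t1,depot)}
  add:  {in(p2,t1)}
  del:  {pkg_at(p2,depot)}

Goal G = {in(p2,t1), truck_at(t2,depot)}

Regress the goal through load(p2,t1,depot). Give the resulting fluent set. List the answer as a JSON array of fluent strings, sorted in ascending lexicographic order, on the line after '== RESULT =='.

Compute (G \ add) ∪ pre:
  G ∩ del = {}  (empty — regression defined)
  G \ add = {in(p2,t1), truck_at(t2,depot)} \ {in(p2,t1)} = {truck_at(t2,depot)}
  ∪ pre   = {truck_at(t2,depot)} ∪ {pkg_at(p2,depot), truck_at(t1,depot)}
          = {pkg_at(p2,depot), truck_at(t1,depot), truck_at(t2,depot)}

== RESULT ==
["pkg_at(p2,depot)", "truck_at(t1,depot)", "truck_at(t2,depot)"]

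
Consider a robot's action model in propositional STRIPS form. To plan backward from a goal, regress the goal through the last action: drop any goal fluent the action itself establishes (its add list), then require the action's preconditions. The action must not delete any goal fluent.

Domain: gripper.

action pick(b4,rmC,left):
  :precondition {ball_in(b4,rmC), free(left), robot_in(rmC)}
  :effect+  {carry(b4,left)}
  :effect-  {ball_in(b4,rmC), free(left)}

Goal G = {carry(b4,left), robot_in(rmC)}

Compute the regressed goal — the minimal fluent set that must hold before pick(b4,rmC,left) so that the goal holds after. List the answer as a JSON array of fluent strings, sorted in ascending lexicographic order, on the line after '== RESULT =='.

Compute (G \ add) ∪ pre:
  G ∩ del = {}  (empty — regression defined)
  G \ add = {carry(b4,left), robot_in(rmC)} \ {carry(b4,left)} = {robot_in(rmC)}
  ∪ pre   = {robot_in(rmC)} ∪ {ball_in(b4,rmC), free(left), robot_in(rmC)}
          = {ball_in(b4,rmC), free(left), robot_in(rmC)}

== RESULT ==
["ball_in(b4,rmC)", "free(left)", "robot_in(rmC)"]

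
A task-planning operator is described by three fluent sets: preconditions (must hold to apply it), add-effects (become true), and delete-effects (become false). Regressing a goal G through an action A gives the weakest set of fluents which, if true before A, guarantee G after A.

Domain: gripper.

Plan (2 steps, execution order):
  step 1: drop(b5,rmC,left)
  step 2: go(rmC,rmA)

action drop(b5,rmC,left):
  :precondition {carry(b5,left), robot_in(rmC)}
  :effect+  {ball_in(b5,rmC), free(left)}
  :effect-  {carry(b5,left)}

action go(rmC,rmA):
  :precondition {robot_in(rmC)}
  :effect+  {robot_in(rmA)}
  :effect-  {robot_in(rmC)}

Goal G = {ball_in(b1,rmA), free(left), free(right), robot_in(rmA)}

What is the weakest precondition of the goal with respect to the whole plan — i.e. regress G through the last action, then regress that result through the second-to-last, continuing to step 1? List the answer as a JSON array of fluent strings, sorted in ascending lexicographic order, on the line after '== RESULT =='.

Regress step by step:
  through step 2 (go(rmC,rmA)): drop {robot_in(rmA)}, keep {ball_in(b1,rmA), free(left), free(right)}, require {robot_in(rmC)}
    → {ball_in(b1,rmA), free(left), free(right), robot_in(rmC)}
  through step 1 (drop(b5,rmC,left)): drop {free(left)}, keep {ball_in(b1,rmA), free(right), robot_in(rmC)}, require {carry(b5,left), robot_in(rmC)}
    → {ball_in(b1,rmA), carry(b5,left), free(right), robot_in(rmC)}

== RESULT ==
["ball_in(b1,rmA)", "carry(b5,left)", "free(right)", "robot_in(rmC)"]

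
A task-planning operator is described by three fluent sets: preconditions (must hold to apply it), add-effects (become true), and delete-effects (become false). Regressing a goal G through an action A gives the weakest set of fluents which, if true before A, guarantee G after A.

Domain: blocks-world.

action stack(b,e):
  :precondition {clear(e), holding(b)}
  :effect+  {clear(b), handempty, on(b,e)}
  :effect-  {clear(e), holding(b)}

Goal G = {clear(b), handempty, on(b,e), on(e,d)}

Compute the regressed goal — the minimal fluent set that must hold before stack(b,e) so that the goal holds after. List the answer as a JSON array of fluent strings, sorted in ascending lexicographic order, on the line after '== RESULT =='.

Regress:
  G ∩ del = {}  (empty — regression defined)
  G \ add = {clear(b), handempty, on(b,e), on(e,d)} \ {clear(b), handempty, on(b,e)} = {on(e,d)}
  ∪ pre   = {on(e,d)} ∪ {clear(e), holding(b)}
          = {clear(e), holding(b), on(e,d)}

== RESULT ==
["clear(e)", "holding(b)", "on(e,d)"]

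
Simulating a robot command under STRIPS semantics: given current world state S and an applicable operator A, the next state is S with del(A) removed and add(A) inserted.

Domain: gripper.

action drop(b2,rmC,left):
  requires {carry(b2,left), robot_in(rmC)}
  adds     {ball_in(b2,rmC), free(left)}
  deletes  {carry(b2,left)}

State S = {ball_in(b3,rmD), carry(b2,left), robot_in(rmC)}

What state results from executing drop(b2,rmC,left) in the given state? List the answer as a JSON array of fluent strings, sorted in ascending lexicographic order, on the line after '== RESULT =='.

Compute (S \ del) ∪ add:
  pre ⊆ S: {carry(b2,left), robot_in(rmC)} ⊆ S  — applicable
  S \ del = {ball_in(b3,rmD), robot_in(rmC)}
  ∪ add   = {ball_in(b2,rmC), ball_in(b3,rmD), free(left), robot_in(rmC)}

== RESULT ==
["ball_in(b2,rmC)", "ball_in(b3,rmD)", "free(left)", "robot_in(rmC)"]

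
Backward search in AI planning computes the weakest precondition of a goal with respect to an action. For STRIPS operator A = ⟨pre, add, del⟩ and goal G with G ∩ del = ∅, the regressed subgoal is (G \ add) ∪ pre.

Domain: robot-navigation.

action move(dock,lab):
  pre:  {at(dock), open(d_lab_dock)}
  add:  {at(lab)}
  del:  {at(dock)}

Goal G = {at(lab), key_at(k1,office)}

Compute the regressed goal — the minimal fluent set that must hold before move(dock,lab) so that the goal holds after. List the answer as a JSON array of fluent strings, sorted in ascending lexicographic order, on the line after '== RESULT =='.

Regress:
  G ∩ del = {}  (empty — regression defined)
  G \ add = {at(lab), key_at(k1,office)} \ {at(lab)} = {key_at(k1,office)}
  ∪ pre   = {key_at(k1,office)} ∪ {at(dock), open(d_lab_dock)}
          = {at(dock), key_at(k1,office), open(d_lab_dock)}

== RESULT ==
["at(dock)", "key_at(k1,office)", "open(d_lab_dock)"]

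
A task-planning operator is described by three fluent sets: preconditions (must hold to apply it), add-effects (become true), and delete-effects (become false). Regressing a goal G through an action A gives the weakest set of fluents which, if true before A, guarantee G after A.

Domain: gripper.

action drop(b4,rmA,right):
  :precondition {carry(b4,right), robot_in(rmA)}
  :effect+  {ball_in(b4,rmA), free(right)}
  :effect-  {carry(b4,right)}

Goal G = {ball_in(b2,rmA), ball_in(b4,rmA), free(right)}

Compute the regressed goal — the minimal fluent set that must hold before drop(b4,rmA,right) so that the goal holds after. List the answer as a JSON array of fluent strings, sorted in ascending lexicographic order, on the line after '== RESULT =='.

Compute (G \ add) ∪ pre:
  G ∩ del = {}  (empty — regression defined)
  G \ add = {ball_in(b2,rmA), ball_in(b4,rmA), free(right)} \ {ball_in(b4,rmA), free(right)} = {ball_in(b2,rmA)}
  ∪ pre   = {ball_in(b2,rmA)} ∪ {carry(b4,right), robot_in(rmA)}
          = {ball_in(b2,rmA), carry(b4,right), robot_in(rmA)}

== RESULT ==
["ball_in(b2,rmA)", "carry(b4,right)", "robot_in(rmA)"]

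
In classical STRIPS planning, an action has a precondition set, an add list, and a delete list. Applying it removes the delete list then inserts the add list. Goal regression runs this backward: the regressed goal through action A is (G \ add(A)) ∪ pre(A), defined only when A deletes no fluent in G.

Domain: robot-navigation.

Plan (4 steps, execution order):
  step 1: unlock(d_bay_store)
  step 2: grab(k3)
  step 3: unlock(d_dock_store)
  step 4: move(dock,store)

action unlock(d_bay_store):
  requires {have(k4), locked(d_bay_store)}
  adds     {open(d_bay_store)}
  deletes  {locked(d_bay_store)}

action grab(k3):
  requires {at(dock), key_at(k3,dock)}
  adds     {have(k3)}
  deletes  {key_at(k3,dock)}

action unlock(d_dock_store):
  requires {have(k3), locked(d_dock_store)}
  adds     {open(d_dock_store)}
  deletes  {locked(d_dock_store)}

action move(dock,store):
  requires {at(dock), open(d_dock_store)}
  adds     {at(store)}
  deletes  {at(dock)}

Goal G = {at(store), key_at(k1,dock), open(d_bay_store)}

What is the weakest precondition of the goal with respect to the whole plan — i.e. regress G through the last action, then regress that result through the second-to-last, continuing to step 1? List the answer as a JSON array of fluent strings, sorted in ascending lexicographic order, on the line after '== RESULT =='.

Regress step by step:
  through step 4 (move(dock,store)): drop {at(store)}, keep {key_at(k1,dock), open(d_bay_store)}, require {at(dock), open(d_dock_store)}
    → {at(dock), key_at(k1,dock), open(d_bay_store), open(d_dock_store)}
  through step 3 (unlock(d_dock_store)): drop {open(d_dock_store)}, keep {at(dock), key_at(k1,dock), open(d_bay_store)}, require {have(k3), locked(d_dock_store)}
    → {at(dock), have(k3), key_at(k1,dock), locked(d_dock_store), open(d_bay_store)}
  through step 2 (grab(k3)): drop {have(k3)}, keep {at(dock), key_at(k1,dock), locked(d_dock_store), open(d_bay_store)}, require {at(dock), key_at(k3,dock)}
    → {at(dock), key_at(k1,dock), key_at(k3,dock), locked(d_dock_store), open(d_bay_store)}
  through step 1 (unlock(d_bay_store)): drop {open(d_bay_store)}, keep {at(dock), key_at(k1,dock), key_at(k3,dock), locked(d_dock_store)}, require {have(k4), locked(d_bay_store)}
    → {at(dock), have(k4), key_at(k1,dock), key_at(k3,dock), locked(d_bay_store), locked(d_dock_store)}

== RESULT ==
["at(dock)", "have(k4)", "key_at(k1,dock)", "key_at(k3,dock)", "locked(d_bay_store)", "locked(d_dock_store)"]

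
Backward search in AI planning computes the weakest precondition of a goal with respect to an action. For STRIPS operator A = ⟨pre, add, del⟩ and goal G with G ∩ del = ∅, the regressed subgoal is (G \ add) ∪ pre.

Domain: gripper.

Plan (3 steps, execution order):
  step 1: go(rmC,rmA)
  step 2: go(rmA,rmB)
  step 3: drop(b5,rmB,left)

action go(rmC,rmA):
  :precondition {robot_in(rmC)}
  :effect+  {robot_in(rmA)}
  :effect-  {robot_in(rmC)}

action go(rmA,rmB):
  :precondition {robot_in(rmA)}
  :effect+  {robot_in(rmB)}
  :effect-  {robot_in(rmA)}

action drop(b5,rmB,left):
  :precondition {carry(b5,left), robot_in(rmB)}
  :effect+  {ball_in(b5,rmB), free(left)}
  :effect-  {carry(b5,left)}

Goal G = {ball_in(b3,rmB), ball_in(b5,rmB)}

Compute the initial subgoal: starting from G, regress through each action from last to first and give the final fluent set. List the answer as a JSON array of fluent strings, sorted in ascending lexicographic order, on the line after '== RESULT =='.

Regress step by step:
  through step 3 (drop(b5,rmB,left)): drop {ball_in(b5,rmB)}, keep {ball_in(b3,rmB)}, require {carry(b5,left), robot_in(rmB)}
    → {ball_in(b3,rmB), carry(b5,left), robot_in(rmB)}
  through step 2 (go(rmA,rmB)): drop {robot_in(rmB)}, keep {ball_in(b3,rmB), carry(b5,left)}, require {robot_in(rmA)}
    → {ball_in(b3,rmB), carry(b5,left), robot_in(rmA)}
  through step 1 (go(rmC,rmA)): drop {robot_in(rmA)}, keep {ball_in(b3,rmB), carry(b5,left)}, require {robot_in(rmC)}
    → {ball_in(b3,rmB), carry(b5,left), robot_in(rmC)}

== RESULT ==
["ball_in(b3,rmB)", "carry(b5,left)", "robot_in(rmC)"]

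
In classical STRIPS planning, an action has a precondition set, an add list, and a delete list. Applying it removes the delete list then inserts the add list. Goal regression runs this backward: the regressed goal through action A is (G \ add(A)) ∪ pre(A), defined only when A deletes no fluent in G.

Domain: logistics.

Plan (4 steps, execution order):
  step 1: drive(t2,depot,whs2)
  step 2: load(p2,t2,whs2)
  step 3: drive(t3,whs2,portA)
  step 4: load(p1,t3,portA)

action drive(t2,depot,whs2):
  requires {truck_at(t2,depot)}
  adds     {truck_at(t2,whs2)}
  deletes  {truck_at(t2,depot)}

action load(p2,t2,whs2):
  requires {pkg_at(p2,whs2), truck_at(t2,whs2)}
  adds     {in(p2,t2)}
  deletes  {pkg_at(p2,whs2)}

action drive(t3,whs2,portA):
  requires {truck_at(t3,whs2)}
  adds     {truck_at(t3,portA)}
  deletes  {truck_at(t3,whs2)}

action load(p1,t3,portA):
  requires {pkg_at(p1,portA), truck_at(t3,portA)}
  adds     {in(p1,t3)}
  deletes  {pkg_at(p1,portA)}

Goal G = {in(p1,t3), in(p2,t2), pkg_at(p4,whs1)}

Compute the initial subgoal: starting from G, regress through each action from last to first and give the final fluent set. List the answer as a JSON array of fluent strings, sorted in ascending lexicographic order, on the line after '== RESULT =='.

Regress step by step:
  through step 4 (load(p1,t3,portA)): drop {in(p1,t3)}, keep {in(p2,t2), pkg_at(p4,whs1)}, require {pkg_at(p1,portA), truck_at(t3,portA)}
    → {in(p2,t2), pkg_at(p1,portA), pkg_at(p4,whs1), truck_at(t3,portA)}
  through step 3 (drive(t3,whs2,portA)): drop {truck_at(t3,portA)}, keep {in(p2,t2), pkg_at(p1,portA), pkg_at(p4,whs1)}, require {truck_at(t3,whs2)}
    → {in(p2,t2), pkg_at(p1,portA), pkg_at(p4,whs1), truck_at(t3,whs2)}
  through step 2 (load(p2,t2,whs2)): drop {in(p2,t2)}, keep {pkg_at(p1,portA), pkg_at(p4,whs1), truck_at(t3,whs2)}, require {pkg_at(p2,whs2), truck_at(t2,whs2)}
    → {pkg_at(p1,portA), pkg_at(p2,whs2), pkg_at(p4,whs1), truck_at(t2,whs2), truck_at(t3,whs2)}
  through step 1 (drive(t2,depot,whs2)): drop {truck_at(t2,whs2)}, keep {pkg_at(p1,portA), pkg_at(p2,whs2), pkg_at(p4,whs1), truck_at(t3,whs2)}, require {truck_at(t2,depot)}
    → {pkg_at(p1,portA), pkg_at(p2,whs2), pkg_at(p4,whs1), truck_at(t2,depot), truck_at(t3,whs2)}

== RESULT ==
["pkg_at(p1,portA)", "pkg_at(p2,whs2)", "pkg_at(p4,whs1)", "truck_at(t2,depot)", "truck_at(t3,whs2)"]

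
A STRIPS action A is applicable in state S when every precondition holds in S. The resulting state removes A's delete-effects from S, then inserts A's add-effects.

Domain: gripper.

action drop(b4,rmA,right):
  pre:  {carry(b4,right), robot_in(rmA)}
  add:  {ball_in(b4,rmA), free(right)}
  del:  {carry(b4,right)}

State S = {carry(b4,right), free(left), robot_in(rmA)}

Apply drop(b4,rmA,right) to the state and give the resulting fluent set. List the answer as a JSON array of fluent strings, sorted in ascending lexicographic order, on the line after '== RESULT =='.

Progress:
  pre ⊆ S: {carry(b4,right), robot_in(rmA)} ⊆ S  — applicable
  S \ del = {free(left), robot_in(rmA)}
  ∪ add   = {ball_in(b4,rmA), free(left), free(right), robot_in(rmA)}

== RESULT ==
["ball_in(b4,rmA)", "free(left)", "free(right)", "robot_in(rmA)"]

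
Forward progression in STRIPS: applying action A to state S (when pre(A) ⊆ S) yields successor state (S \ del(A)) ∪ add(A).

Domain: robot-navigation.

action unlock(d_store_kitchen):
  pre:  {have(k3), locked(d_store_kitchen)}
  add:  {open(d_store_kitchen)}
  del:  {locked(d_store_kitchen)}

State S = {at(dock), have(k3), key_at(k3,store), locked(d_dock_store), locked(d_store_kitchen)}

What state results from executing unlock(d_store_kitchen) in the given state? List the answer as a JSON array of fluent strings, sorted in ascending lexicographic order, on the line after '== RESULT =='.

Compute (S \ del) ∪ add:
  pre ⊆ S: {have(k3), locked(d_store_kitchen)} ⊆ S  — applicable
  S \ del = {at(dock), have(k3), key_at(k3,store), locked(d_dock_store)}
  ∪ add   = {at(dock), have(k3), key_at(k3,store), locked(d_dock_store), open(d_store_kitchen)}

== RESULT ==
["at(dock)", "have(k3)", "key_at(k3,store)", "locked(d_dock_store)", "open(d_store_kitchen)"]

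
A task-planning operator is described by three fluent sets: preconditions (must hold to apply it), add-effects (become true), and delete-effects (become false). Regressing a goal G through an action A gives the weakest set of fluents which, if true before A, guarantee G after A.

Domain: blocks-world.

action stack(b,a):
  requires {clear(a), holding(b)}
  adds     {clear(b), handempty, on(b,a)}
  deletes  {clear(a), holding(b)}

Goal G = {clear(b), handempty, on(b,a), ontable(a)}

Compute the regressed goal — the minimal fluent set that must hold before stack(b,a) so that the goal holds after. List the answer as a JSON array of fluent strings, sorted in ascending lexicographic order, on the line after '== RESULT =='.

Compute (G \ add) ∪ pre:
  G ∩ del = {}  (empty — regression defined)
  G \ add = {clear(b), handempty, on(b,a), ontable(a)} \ {clear(b), handempty, on(b,a)} = {ontable(a)}
  ∪ pre   = {ontable(a)} ∪ {clear(a), holding(b)}
          = {clear(a), holding(b), ontable(a)}

== RESULT ==
["clear(a)", "holding(b)", "ontable(a)"]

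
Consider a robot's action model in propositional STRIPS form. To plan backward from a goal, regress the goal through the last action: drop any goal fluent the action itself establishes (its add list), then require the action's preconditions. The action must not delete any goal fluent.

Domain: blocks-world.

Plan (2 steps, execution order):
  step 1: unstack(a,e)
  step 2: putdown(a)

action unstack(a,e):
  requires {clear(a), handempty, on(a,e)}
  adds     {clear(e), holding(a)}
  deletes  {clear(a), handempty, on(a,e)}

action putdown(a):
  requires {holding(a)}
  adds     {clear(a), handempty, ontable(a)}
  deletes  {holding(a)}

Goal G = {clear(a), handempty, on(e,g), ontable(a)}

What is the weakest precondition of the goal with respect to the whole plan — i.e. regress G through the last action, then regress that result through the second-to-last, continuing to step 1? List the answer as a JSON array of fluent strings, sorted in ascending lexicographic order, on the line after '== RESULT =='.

Regress step by step:
  through step 2 (putdown(a)): drop {clear(a), handempty, ontable(a)}, keep {on(e,g)}, require {holding(a)}
    → {holding(a), on(e,g)}
  through step 1 (unstack(a,e)): drop {holding(a)}, keep {on(e,g)}, require {clear(a), handempty, on(a,e)}
    → {clear(a), handempty, on(a,e), on(e,g)}

== RESULT ==
["clear(a)", "handempty", "on(a,e)", "on(e,g)"]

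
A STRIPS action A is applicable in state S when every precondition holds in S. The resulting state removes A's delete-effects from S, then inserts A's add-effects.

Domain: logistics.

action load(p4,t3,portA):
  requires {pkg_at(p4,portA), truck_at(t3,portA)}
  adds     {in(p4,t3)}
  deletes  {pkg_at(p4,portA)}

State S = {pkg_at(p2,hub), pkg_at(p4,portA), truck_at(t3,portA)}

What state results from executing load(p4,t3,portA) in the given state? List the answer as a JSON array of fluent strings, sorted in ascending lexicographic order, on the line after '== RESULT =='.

Compute (S \ del) ∪ add:
  pre ⊆ S: {pkg_at(p4,portA), truck_at(t3,portA)} ⊆ S  — applicable
  S \ del = {pkg_at(p2,hub), truck_at(t3,portA)}
  ∪ add   = {in(p4,t3), pkg_at(p2,hub), truck_at(t3,portA)}

== RESULT ==
["in(p4,t3)", "pkg_at(p2,hub)", "truck_at(t3,portA)"]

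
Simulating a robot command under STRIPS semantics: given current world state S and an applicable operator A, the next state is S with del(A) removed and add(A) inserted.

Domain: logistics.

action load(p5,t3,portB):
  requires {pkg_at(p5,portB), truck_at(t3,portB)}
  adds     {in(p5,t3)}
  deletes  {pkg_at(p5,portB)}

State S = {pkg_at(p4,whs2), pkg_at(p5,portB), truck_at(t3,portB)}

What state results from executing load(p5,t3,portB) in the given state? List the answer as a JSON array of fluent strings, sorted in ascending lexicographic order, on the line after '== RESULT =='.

Compute (S \ del) ∪ add:
  pre ⊆ S: {pkg_at(p5,portB), truck_at(t3,portB)} ⊆ S  — applicable
  S \ del = {pkg_at(p4,whs2), truck_at(t3,portB)}
  ∪ add   = {in(p5,t3), pkg_at(p4,whs2), truck_at(t3,portB)}

== RESULT ==
["in(p5,t3)", "pkg_at(p4,whs2)", "truck_at(t3,portB)"]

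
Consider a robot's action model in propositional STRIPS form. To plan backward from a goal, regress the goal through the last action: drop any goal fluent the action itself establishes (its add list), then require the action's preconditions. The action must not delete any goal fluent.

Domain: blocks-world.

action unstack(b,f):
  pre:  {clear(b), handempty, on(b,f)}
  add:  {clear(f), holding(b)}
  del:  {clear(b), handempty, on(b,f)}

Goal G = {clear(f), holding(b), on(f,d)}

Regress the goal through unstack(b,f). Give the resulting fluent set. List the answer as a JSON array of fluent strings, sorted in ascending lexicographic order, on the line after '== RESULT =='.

Regress:
  G ∩ del = {}  (empty — regression defined)
  G \ add = {clear(f), holding(b), on(f,d)} \ {clear(f), holding(b)} = {on(f,d)}
  ∪ pre   = {on(f,d)} ∪ {clear(b), handempty, on(b,f)}
          = {clear(b), handempty, on(b,f), on(f,d)}

== RESULT ==
["clear(b)", "handempty", "on(b,f)", "on(f,d)"]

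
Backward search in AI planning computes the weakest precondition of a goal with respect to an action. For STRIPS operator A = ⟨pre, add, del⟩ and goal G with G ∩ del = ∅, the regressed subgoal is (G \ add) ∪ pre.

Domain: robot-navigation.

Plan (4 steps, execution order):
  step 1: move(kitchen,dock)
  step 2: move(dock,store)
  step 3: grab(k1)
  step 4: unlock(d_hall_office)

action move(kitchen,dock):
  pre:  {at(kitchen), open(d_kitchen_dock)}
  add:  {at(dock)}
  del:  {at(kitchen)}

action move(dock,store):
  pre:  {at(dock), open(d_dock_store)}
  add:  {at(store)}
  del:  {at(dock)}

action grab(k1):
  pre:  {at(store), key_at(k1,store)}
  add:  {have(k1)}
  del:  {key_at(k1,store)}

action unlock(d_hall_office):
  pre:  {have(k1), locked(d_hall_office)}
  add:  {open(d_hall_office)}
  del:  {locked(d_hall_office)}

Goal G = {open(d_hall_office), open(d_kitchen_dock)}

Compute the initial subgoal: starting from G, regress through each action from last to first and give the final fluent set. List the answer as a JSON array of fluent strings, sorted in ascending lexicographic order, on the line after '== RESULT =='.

Work backward from the goal:
  through step 4 (unlock(d_hall_office)): drop {open(d_hall_office)}, keep {open(d_kitchen_dock)}, require {have(k1), locked(d_hall_office)}
    → {have(k1), locked(d_hall_office), open(d_kitchen_dock)}
  through step 3 (grab(k1)): drop {have(k1)}, keep {locked(d_hall_office), open(d_kitchen_dock)}, require {at(store), key_at(k1,store)}
    → {at(store), key_at(k1,store), locked(d_hall_office), open(d_kitchen_dock)}
  through step 2 (move(dock,store)): drop {at(store)}, keep {key_at(k1,store), locked(d_hall_office), open(d_kitchen_dock)}, require {at(dock), open(d_dock_store)}
    → {at(dock), key_at(k1,store), locked(d_hall_office), open(d_dock_store), open(d_kitchen_dock)}
  through step 1 (move(kitchen,dock)): drop {at(dock)}, keep {key_at(k1,store), locked(d_hall_office), open(d_dock_store), open(d_kitchen_dock)}, require {at(kitchen), open(d_kitchen_dock)}
    → {at(kitchen), key_at(k1,store), locked(d_hall_office), open(d_dock_store), open(d_kitchen_dock)}

== RESULT ==
["at(kitchen)", "key_at(k1,store)", "locked(d_hall_office)", "open(d_dock_store)", "open(d_kitchen_dock)"]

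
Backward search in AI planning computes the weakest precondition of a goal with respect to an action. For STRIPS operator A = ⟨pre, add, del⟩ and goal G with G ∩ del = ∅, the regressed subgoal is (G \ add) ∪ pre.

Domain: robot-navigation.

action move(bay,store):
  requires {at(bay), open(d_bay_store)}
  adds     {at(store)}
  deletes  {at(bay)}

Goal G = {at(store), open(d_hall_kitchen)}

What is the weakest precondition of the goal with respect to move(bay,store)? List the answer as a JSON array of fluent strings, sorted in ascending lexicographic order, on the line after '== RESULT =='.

Compute (G \ add) ∪ pre:
  G ∩ del = {}  (empty — regression defined)
  G \ add = {at(store), open(d_hall_kitchen)} \ {at(store)} = {open(d_hall_kitchen)}
  ∪ pre   = {open(d_hall_kitchen)} ∪ {at(bay), open(d_bay_store)}
          = {at(bay), open(d_bay_store), open(d_hall_kitchen)}

== RESULT ==
["at(bay)", "open(d_bay_store)", "open(d_hall_kitchen)"]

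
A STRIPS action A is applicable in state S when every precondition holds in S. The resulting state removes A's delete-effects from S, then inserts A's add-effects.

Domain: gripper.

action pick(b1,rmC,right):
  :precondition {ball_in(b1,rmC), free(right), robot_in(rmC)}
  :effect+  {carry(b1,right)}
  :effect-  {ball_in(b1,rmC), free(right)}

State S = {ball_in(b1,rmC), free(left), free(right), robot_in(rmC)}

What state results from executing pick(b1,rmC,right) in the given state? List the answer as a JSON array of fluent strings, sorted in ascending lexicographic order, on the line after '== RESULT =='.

Progress:
  pre ⊆ S: {ball_in(b1,rmC), free(right), robot_in(rmC)} ⊆ S  — applicable
  S \ del = {free(left), robot_in(rmC)}
  ∪ add   = {carry(b1,right), free(left), robot_in(rmC)}

== RESULT ==
["carry(b1,right)", "free(left)", "robot_in(rmC)"]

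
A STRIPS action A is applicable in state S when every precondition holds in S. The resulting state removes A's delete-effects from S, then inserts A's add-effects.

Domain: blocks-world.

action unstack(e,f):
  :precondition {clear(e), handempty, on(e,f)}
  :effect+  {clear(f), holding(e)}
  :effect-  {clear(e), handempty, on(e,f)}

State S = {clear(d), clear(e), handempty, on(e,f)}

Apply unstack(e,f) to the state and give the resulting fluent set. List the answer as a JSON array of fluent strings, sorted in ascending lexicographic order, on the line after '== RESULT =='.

Progress:
  pre ⊆ S: {clear(e), handempty, on(e,f)} ⊆ S  — applicable
  S \ del = {clear(d)}
  ∪ add   = {clear(d), clear(f), holding(e)}

== RESULT ==
["clear(d)", "clear(f)", "holding(e)"]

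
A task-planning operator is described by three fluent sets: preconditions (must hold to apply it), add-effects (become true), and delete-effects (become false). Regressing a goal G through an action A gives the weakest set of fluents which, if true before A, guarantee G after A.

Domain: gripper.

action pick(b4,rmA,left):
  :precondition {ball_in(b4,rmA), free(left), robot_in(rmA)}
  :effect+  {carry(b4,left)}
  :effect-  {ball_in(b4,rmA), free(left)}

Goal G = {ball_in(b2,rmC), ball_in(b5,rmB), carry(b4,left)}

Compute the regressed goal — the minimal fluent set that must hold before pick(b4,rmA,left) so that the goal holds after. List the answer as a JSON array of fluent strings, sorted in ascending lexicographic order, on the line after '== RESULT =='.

Regress:
  G ∩ del = {}  (empty — regression defined)
  G \ add = {ball_in(b2,rmC), ball_in(b5,rmB), carry(b4,left)} \ {carry(b4,left)} = {ball_in(b2,rmC), ball_in(b5,rmB)}
  ∪ pre   = {ball_in(b2,rmC), ball_in(b5,rmB)} ∪ {ball_in(b4,rmA), free(left), robot_in(rmA)}
          = {ball_in(b2,rmC), ball_in(b4,rmA), ball_in(b5,rmB), free(left), robot_in(rmA)}

== RESULT ==
["ball_in(b2,rmC)", "ball_in(b4,rmA)", "ball_in(b5,rmB)", "free(left)", "robot_in(rmA)"]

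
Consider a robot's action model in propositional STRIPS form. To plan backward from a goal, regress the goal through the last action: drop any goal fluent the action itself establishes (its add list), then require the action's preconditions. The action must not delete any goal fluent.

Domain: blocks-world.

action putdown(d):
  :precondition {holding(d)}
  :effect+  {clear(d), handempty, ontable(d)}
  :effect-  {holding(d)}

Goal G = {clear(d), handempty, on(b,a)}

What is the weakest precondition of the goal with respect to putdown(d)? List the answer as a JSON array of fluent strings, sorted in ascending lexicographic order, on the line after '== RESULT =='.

Compute (G \ add) ∪ pre:
  G ∩ del = {}  (empty — regression defined)
  G \ add = {clear(d), handempty, on(b,a)} \ {clear(d), handempty, ontable(d)} = {on(b,a)}
  ∪ pre   = {on(b,a)} ∪ {holding(d)}
          = {holding(d), on(b,a)}

== RESULT ==
["holding(d)", "on(b,a)"]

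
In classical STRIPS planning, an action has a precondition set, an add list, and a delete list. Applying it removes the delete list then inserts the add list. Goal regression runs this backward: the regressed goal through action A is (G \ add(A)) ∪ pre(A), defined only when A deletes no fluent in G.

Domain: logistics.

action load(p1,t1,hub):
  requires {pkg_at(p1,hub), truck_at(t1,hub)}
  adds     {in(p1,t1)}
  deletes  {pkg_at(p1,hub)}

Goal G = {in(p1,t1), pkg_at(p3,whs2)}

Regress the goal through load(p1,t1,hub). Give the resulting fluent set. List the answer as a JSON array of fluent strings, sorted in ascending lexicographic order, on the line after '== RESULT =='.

Regress:
  G ∩ del = {}  (empty — regression defined)
  G \ add = {in(p1,t1), pkg_at(p3,whs2)} \ {in(p1,t1)} = {pkg_at(p3,whs2)}
  ∪ pre   = {pkg_at(p3,whs2)} ∪ {pkg_at(p1,hub), truck_at(t1,hub)}
          = {pkg_at(p1,hub), pkg_at(p3,whs2), truck_at(t1,hub)}

== RESULT ==
["pkg_at(p1,hub)", "pkg_at(p3,whs2)", "truck_at(t1,hub)"]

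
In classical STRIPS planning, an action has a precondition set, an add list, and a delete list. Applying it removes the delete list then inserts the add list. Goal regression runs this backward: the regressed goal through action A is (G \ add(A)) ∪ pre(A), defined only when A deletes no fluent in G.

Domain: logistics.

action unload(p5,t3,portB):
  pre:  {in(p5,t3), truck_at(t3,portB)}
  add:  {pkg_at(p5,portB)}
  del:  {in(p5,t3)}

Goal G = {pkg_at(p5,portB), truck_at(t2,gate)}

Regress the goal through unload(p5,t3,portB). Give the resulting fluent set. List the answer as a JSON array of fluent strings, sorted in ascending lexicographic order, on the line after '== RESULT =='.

Regress:
  G ∩ del = {}  (empty — regression defined)
  G \ add = {pkg_at(p5,portB), truck_at(t2,gate)} \ {pkg_at(p5,portB)} = {truck_at(t2,gate)}
  ∪ pre   = {truck_at(t2,gate)} ∪ {in(p5,t3), truck_at(t3,portB)}
          = {in(p5,t3), truck_at(t2,gate), truck_at(t3,portB)}

== RESULT ==
["in(p5,t3)", "truck_at(t2,gate)", "truck_at(t3,portB)"]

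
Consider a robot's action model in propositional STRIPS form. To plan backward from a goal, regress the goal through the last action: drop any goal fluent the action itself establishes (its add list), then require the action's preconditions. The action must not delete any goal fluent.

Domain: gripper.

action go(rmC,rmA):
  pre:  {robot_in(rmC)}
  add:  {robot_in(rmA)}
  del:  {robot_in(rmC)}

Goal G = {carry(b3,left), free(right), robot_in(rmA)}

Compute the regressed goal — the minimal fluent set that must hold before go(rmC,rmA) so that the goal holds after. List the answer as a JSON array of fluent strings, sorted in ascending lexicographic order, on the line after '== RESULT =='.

Regress:
  G ∩ del = {}  (empty — regression defined)
  G \ add = {carry(b3,left), free(right), robot_in(rmA)} \ {robot_in(rmA)} = {carry(b3,left), free(right)}
  ∪ pre   = {carry(b3,left), free(right)} ∪ {robot_in(rmC)}
          = {carry(b3,left), free(right), robot_in(rmC)}

== RESULT ==
["carry(b3,left)", "free(right)", "robot_in(rmC)"]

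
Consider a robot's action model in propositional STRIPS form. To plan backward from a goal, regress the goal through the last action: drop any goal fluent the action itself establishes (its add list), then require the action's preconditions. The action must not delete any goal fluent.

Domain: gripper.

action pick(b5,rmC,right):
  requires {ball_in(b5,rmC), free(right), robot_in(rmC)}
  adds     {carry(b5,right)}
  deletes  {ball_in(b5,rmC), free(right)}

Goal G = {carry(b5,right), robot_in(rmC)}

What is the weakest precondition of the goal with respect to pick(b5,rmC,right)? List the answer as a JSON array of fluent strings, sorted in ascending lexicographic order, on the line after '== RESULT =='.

Regress:
  G ∩ del = {}  (empty — regression defined)
  G \ add = {carry(b5,right), robot_in(rmC)} \ {carry(b5,right)} = {robot_in(rmC)}
  ∪ pre   = {robot_in(rmC)} ∪ {ball_in(b5,rmC), free(right), robot_in(rmC)}
          = {ball_in(b5,rmC), free(right), robot_in(rmC)}

== RESULT ==
["ball_in(b5,rmC)", "free(right)", "robot_in(rmC)"]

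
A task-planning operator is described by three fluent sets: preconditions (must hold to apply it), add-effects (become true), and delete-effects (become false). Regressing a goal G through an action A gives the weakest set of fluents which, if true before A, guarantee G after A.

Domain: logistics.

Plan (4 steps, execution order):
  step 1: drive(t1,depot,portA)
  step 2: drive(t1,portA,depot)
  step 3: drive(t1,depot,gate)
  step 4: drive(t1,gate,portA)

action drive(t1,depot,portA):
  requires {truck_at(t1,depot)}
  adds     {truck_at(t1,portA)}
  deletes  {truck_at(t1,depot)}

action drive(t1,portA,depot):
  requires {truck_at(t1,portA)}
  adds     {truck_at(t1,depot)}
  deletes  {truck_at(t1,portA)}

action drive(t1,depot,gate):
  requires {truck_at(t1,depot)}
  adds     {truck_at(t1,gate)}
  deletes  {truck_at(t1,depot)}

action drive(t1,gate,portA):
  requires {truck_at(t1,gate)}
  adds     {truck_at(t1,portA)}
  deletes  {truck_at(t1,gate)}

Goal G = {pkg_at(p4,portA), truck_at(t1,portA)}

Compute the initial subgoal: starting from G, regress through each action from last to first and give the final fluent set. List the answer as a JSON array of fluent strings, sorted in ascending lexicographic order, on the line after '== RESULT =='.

Regress step by step:
  through step 4 (drive(t1,gate,portA)): drop {truck_at(t1,portA)}, keep {pkg_at(p4,portA)}, require {truck_at(t1,gate)}
    → {pkg_at(p4,portA), truck_at(t1,gate)}
  through step 3 (drive(t1,depot,gate)): drop {truck_at(t1,gate)}, keep {pkg_at(p4,portA)}, require {truck_at(t1,depot)}
    → {pkg_at(p4,portA), truck_at(t1,depot)}
  through step 2 (drive(t1,portA,depot)): drop {truck_at(t1,depot)}, keep {pkg_at(p4,portA)}, require {truck_at(t1,portA)}
    → {pkg_at(p4,portA), truck_at(t1,portA)}
  through step 1 (drive(t1,depot,portA)): drop {truck_at(t1,portA)}, keep {pkg_at(p4,portA)}, require {truck_at(t1,depot)}
    → {pkg_at(p4,portA), truck_at(t1,depot)}

== RESULT ==
["pkg_at(p4,portA)", "truck_at(t1,depot)"]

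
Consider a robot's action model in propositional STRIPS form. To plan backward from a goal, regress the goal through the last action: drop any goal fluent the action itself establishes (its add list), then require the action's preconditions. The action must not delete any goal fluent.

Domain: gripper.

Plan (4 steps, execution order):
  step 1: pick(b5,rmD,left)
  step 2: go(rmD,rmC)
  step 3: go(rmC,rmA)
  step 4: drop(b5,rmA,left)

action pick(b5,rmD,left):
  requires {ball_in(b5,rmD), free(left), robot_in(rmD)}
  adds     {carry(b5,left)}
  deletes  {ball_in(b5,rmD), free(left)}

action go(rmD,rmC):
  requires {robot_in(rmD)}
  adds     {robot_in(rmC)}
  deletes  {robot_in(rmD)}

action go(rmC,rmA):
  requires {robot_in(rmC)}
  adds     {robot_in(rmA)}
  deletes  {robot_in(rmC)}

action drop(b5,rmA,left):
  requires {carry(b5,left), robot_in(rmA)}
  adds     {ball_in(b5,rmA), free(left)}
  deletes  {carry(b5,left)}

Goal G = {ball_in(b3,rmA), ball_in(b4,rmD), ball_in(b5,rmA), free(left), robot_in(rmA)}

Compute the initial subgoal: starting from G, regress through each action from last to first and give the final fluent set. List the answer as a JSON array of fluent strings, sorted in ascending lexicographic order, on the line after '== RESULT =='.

Work backward from the goal:
  through step 4 (drop(b5,rmA,left)): drop {ball_in(b5,rmA), free(left)}, keep {ball_in(b3,rmA), ball_in(b4,rmD), robot_in(rmA)}, require {carry(b5,left), robot_in(rmA)}
    → {ball_in(b3,rmA), ball_in(b4,rmD), carry(b5,left), robot_in(rmA)}
  through step 3 (go(rmC,rmA)): drop {robot_in(rmA)}, keep {ball_in(b3,rmA), ball_in(b4,rmD), carry(b5,left)}, require {robot_in(rmC)}
    → {ball_in(b3,rmA), ball_in(b4,rmD), carry(b5,left), robot_in(rmC)}
  through step 2 (go(rmD,rmC)): drop {robot_in(rmC)}, keep {ball_in(b3,rmA), ball_in(b4,rmD), carry(b5,left)}, require {robot_in(rmD)}
    → {ball_in(b3,rmA), ball_in(b4,rmD), carry(b5,left), robot_in(rmD)}
  through step 1 (pick(b5,rmD,left)): drop {carry(b5,left)}, keep {ball_in(b3,rmA), ball_in(b4,rmD), robot_in(rmD)}, require {ball_in(b5,rmD), free(left), robot_in(rmD)}
    → {ball_in(b3,rmA), ball_in(b4,rmD), ball_in(b5,rmD), free(left), robot_in(rmD)}

== RESULT ==
["ball_in(b3,rmA)", "ball_in(b4,rmD)", "ball_in(b5,rmD)", "free(left)", "robot_in(rmD)"]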